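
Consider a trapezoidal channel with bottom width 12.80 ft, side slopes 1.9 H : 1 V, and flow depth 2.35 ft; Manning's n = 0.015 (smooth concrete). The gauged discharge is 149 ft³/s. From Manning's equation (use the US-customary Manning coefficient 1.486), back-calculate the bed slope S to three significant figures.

A = (b + z·y)·y = (12.80 + 1.9×2.35)×2.35 = 40.57 ft²
P = b + 2y√(1+z²) = 12.80 + 2×2.35×√(1+1.9²) = 22.89 ft
R = A/P = 40.57/22.89 = 1.772 ft
S = (Q·n / (1.486·A·R^(2/3)))² = (149×0.015 / (1.486×40.57×1.465))² = 0.0006407

0.000641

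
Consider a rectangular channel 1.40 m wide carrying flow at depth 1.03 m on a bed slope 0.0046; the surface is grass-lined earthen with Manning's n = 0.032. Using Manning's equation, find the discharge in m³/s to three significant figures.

1.71 m³/s

A = b·y = 1.40 × 1.03 = 1.442 m²
P = b + 2y = 1.40 + 2×1.03 = 3.460 m
R = A/P = 1.442/3.460 = 0.4168 m
Q = (1/n)·A·R^(2/3)·S^(1/2) = (1/0.032) × 1.442 × 0.4168^(2/3) × 0.0046^(1/2) = 1.705 m³/s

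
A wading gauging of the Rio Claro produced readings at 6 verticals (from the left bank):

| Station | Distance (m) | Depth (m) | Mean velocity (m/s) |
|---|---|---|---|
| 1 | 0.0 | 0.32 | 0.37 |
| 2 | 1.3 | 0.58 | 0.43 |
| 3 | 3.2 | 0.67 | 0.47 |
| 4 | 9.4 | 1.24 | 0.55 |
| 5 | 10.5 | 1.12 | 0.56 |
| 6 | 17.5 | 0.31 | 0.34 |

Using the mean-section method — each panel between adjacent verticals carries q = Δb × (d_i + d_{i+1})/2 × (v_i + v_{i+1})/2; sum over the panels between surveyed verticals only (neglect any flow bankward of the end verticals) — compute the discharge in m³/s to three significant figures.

6.76 m³/s

Panel 1-2: Δb = 1.3 m, d̄ = (0.32+0.58)/2 = 0.45, v̄ = (0.37+0.43)/2 = 0.4 → q = 1.3×0.45×0.4 = 0.2340 m³/s
Panel 2-3: Δb = 1.9 m, d̄ = (0.58+0.67)/2 = 0.625, v̄ = (0.43+0.47)/2 = 0.45 → q = 1.9×0.625×0.45 = 0.5344 m³/s
Panel 3-4: Δb = 6.2 m, d̄ = (0.67+1.24)/2 = 0.955, v̄ = (0.47+0.55)/2 = 0.51 → q = 6.2×0.955×0.51 = 3.020 m³/s
Panel 4-5: Δb = 1.1 m, d̄ = (1.24+1.12)/2 = 1.18, v̄ = (0.55+0.56)/2 = 0.555 → q = 1.1×1.18×0.555 = 0.7204 m³/s
Panel 5-6: Δb = 7 m, d̄ = (1.12+0.31)/2 = 0.715, v̄ = (0.56+0.34)/2 = 0.45 → q = 7×0.715×0.45 = 2.252 m³/s
Q = Σ q = 6.761 m³/s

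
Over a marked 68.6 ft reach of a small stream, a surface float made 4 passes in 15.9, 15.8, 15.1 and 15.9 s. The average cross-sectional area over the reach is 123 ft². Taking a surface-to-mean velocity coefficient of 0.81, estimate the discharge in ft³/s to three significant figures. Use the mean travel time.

436 ft³/s

t̄ = (15.9 + 15.8 + 15.1 + 15.9) / 4 = 15.675 s
v_surface = L / t̄ = 68.6 / 15.675 = 4.376 ft/s
v_mean = 0.81 × 4.376 = 3.545 ft/s
Q = A × v_mean = 123 × 3.545 = 436.0 ft³/s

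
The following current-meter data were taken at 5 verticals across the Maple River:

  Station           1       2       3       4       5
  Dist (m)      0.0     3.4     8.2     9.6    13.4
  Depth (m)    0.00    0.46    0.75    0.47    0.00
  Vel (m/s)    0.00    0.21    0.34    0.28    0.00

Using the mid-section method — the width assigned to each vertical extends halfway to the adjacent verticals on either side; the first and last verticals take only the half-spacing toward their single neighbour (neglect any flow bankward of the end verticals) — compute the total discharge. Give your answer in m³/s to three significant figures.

1.53 m³/s

w_2 = (8.2 − 0.0)/2 = 4.1 m; q_2 = 0.21 × 0.46 × 4.1 = 0.3961 m³/s
w_3 = (9.6 − 3.4)/2 = 3.1 m; q_3 = 0.34 × 0.75 × 3.1 = 0.7905 m³/s
w_4 = (13.4 − 8.2)/2 = 2.6 m; q_4 = 0.28 × 0.47 × 2.6 = 0.3422 m³/s
Stations 1, 5 contribute zero (depth or velocity is 0).
Q = Σ qᵢ = 1.529 m³/s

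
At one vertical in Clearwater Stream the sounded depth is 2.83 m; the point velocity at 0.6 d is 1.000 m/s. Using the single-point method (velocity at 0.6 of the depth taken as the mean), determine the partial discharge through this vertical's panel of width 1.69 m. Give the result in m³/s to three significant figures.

v̄ = v₀.₆ = 1.000 m/s
q = v̄ × d × w = 1.000 × 2.83 × 1.69 = 4.783 m³/s

4.78 m³/s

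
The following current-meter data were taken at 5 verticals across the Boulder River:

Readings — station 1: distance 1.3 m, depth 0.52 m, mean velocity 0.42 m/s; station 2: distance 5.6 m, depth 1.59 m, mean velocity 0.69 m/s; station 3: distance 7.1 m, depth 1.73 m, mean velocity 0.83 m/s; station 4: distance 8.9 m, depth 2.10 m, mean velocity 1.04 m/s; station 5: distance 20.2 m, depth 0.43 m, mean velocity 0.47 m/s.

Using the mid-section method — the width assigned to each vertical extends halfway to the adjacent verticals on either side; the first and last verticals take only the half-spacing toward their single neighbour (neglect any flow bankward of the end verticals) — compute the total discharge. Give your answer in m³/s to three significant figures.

21.5 m³/s

w_1 = (5.6 − 1.3)/2 = 2.15 m; q_1 = 0.42 × 0.52 × 2.15 = 0.4696 m³/s
w_2 = (7.1 − 1.3)/2 = 2.9 m; q_2 = 0.69 × 1.59 × 2.9 = 3.182 m³/s
w_3 = (8.9 − 5.6)/2 = 1.65 m; q_3 = 0.83 × 1.73 × 1.65 = 2.369 m³/s
w_4 = (20.2 − 7.1)/2 = 6.55 m; q_4 = 1.04 × 2.10 × 6.55 = 14.31 m³/s
w_5 = (20.2 − 8.9)/2 = 5.65 m; q_5 = 0.47 × 0.43 × 5.65 = 1.142 m³/s
Q = Σ qᵢ = 21.47 m³/s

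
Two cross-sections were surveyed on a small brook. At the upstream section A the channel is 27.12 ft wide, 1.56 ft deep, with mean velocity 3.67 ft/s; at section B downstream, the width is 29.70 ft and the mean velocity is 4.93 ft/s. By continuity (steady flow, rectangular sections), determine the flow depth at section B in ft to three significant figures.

1.06 ft

Q = A₁V₁ = (27.12×1.56) × 3.67 = 155.3 ft³/s
d₂ = Q/(b₂ V₂) = 155.3/(29.70×4.93) = 1.060 ft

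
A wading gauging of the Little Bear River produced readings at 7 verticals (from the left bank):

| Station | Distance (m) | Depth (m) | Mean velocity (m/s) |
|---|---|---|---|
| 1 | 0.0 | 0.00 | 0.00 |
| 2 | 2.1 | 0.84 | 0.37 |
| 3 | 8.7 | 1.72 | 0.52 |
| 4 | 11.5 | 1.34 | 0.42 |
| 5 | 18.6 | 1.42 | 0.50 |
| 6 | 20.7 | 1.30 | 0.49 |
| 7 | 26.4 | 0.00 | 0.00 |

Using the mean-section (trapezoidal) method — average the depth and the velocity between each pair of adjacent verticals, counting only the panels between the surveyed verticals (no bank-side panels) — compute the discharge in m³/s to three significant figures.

12.8 m³/s

Panel 1-2: Δb = 2.1 m, d̄ = (0.00+0.84)/2 = 0.42, v̄ = (0.00+0.37)/2 = 0.185 → q = 2.1×0.42×0.185 = 0.1632 m³/s
Panel 2-3: Δb = 6.6 m, d̄ = (0.84+1.72)/2 = 1.28, v̄ = (0.37+0.52)/2 = 0.445 → q = 6.6×1.28×0.445 = 3.759 m³/s
Panel 3-4: Δb = 2.8 m, d̄ = (1.72+1.34)/2 = 1.53, v̄ = (0.52+0.42)/2 = 0.47 → q = 2.8×1.53×0.47 = 2.013 m³/s
Panel 4-5: Δb = 7.1 m, d̄ = (1.34+1.42)/2 = 1.38, v̄ = (0.42+0.50)/2 = 0.46 → q = 7.1×1.38×0.46 = 4.507 m³/s
Panel 5-6: Δb = 2.1 m, d̄ = (1.42+1.30)/2 = 1.36, v̄ = (0.50+0.49)/2 = 0.495 → q = 2.1×1.36×0.495 = 1.414 m³/s
Panel 6-7: Δb = 5.7 m, d̄ = (1.30+0.00)/2 = 0.65, v̄ = (0.49+0.00)/2 = 0.245 → q = 5.7×0.65×0.245 = 0.9077 m³/s
Q = Σ q = 12.76 m³/s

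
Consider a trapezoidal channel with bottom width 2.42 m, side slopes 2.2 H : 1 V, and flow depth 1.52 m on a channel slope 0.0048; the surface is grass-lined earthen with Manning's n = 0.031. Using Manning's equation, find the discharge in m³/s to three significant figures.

18.2 m³/s

A = (b + z·y)·y = (2.42 + 2.2×1.52)×1.52 = 8.761 m²
P = b + 2y√(1+z²) = 2.42 + 2×1.52×√(1+2.2²) = 9.766 m
R = A/P = 8.761/9.766 = 0.8971 m
Q = (1/n)·A·R^(2/3)·S^(1/2) = (1/0.031) × 8.761 × 0.8971^(2/3) × 0.0048^(1/2) = 18.21 m³/s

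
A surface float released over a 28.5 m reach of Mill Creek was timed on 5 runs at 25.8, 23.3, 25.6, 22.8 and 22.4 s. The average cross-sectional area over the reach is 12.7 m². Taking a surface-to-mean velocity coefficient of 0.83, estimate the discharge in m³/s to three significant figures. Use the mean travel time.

t̄ = (25.8 + 23.3 + 25.6 + 22.8 + 22.4) / 5 = 23.98 s
v_surface = L / t̄ = 28.5 / 23.98 = 1.188 m/s
v_mean = 0.83 × 1.188 = 0.9864 m/s
Q = A × v_mean = 12.7 × 0.9864 = 12.53 m³/s

12.5 m³/s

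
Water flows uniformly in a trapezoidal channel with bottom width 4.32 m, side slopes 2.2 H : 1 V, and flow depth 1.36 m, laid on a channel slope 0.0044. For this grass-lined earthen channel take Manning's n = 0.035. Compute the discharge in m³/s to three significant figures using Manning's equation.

17.7 m³/s

A = (b + z·y)·y = (4.32 + 2.2×1.36)×1.36 = 9.944 m²
P = b + 2y√(1+z²) = 4.32 + 2×1.36×√(1+2.2²) = 10.89 m
R = A/P = 9.944/10.89 = 0.9129 m
Q = (1/n)·A·R^(2/3)·S^(1/2) = (1/0.035) × 9.944 × 0.9129^(2/3) × 0.0044^(1/2) = 17.74 m³/s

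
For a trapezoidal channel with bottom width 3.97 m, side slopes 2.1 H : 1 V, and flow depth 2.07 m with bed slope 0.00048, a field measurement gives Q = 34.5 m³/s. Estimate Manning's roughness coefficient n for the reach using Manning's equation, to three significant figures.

0.0128

A = (b + z·y)·y = (3.97 + 2.1×2.07)×2.07 = 17.22 m²
P = b + 2y√(1+z²) = 3.97 + 2×2.07×√(1+2.1²) = 13.60 m
R = A/P = 17.22/13.60 = 1.266 m
n = (1/Q)·A·R^(2/3)·S^(1/2) = (1/34.5) × 17.22 × 1.170 × 0.02191 = 0.01279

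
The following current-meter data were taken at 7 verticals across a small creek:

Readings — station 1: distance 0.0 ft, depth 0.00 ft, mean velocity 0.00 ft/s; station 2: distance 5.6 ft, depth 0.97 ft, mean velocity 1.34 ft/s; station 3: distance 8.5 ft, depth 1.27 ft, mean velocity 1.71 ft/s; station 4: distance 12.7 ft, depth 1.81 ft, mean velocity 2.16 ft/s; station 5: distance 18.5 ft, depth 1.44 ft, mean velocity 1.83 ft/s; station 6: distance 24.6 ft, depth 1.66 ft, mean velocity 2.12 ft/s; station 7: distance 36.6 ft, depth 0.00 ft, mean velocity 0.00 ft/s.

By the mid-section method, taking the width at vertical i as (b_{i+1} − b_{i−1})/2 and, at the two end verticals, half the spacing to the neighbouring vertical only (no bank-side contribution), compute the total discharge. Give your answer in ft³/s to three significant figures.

80.3 ft³/s

w_2 = (8.5 − 0.0)/2 = 4.25 ft; q_2 = 1.34 × 0.97 × 4.25 = 5.524 ft³/s
w_3 = (12.7 − 5.6)/2 = 3.55 ft; q_3 = 1.71 × 1.27 × 3.55 = 7.710 ft³/s
w_4 = (18.5 − 8.5)/2 = 5 ft; q_4 = 2.16 × 1.81 × 5 = 19.55 ft³/s
w_5 = (24.6 − 12.7)/2 = 5.95 ft; q_5 = 1.83 × 1.44 × 5.95 = 15.68 ft³/s
w_6 = (36.6 − 18.5)/2 = 9.05 ft; q_6 = 2.12 × 1.66 × 9.05 = 31.85 ft³/s
Stations 1, 7 contribute zero (depth or velocity is 0).
Q = Σ qᵢ = 80.31 ft³/s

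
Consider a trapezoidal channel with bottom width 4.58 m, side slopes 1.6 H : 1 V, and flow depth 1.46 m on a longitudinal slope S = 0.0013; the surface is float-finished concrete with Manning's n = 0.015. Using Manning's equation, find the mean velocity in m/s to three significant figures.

A = (b + z·y)·y = (4.58 + 1.6×1.46)×1.46 = 10.10 m²
P = b + 2y√(1+z²) = 4.58 + 2×1.46×√(1+1.6²) = 10.09 m
R = A/P = 10.10/10.09 = 1.001 m
Q = (1/n)·A·R^(2/3)·S^(1/2) = (1/0.015) × 10.10 × 1.001^(2/3) × 0.0013^(1/2) = 24.28 m³/s
V = Q/A = 24.28/10.10 = 2.405 m/s

2.40 m/s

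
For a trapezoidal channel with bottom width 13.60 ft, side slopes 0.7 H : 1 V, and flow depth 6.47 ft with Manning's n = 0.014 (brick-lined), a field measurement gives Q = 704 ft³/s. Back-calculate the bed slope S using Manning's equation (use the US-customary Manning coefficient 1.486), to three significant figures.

0.000505

A = (b + z·y)·y = (13.60 + 0.7×6.47)×6.47 = 117.3 ft²
P = b + 2y√(1+z²) = 13.60 + 2×6.47×√(1+0.7²) = 29.40 ft
R = A/P = 117.3/29.40 = 3.990 ft
S = (Q·n / (1.486·A·R^(2/3)))² = (704×0.014 / (1.486×117.3×2.516))² = 0.0005052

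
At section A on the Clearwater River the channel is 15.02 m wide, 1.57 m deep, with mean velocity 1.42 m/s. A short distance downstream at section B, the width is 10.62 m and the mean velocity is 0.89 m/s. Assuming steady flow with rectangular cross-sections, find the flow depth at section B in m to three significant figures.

3.54 m

Q = A₁V₁ = (15.02×1.57) × 1.42 = 33.49 m³/s
d₂ = Q/(b₂ V₂) = 33.49/(10.62×0.89) = 3.543 m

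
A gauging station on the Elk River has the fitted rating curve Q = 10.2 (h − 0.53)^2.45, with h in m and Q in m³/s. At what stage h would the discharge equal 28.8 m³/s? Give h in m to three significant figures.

h − h₀ = (Q/C)^(1/b) = (28.8/10.2)^(1/2.45) = 1.528 m
h = 0.53 + 1.528 = 2.058 m

2.06 m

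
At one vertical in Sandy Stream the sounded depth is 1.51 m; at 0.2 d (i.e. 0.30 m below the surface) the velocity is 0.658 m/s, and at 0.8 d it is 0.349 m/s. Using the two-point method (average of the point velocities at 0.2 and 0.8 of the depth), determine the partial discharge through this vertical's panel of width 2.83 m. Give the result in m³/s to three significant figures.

2.15 m³/s

v̄ = (0.658 + 0.349) / 2 = 0.5035 m/s
q = v̄ × d × w = 0.5035 × 1.51 × 2.83 = 2.152 m³/s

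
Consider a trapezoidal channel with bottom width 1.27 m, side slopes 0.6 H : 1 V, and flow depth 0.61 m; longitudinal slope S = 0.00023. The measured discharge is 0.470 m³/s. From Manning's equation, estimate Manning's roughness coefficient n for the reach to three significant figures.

0.0166

A = (b + z·y)·y = (1.27 + 0.6×0.61)×0.61 = 0.9980 m²
P = b + 2y√(1+z²) = 1.27 + 2×0.61×√(1+0.6²) = 2.693 m
R = A/P = 0.9980/2.693 = 0.3706 m
n = (1/Q)·A·R^(2/3)·S^(1/2) = (1/0.470) × 0.9980 × 0.5160 × 0.01517 = 0.01661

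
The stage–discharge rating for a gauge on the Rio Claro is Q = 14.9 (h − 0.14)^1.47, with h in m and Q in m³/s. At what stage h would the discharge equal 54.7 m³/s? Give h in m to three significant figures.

2.56 m

h − h₀ = (Q/C)^(1/b) = (54.7/14.9)^(1/1.47) = 2.422 m
h = 0.14 + 2.422 = 2.562 m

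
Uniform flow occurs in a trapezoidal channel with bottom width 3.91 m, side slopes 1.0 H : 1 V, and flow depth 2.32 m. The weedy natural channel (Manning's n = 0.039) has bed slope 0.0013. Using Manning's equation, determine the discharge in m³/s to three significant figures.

A = (b + z·y)·y = (3.91 + 1.0×2.32)×2.32 = 14.45 m²
P = b + 2y√(1+z²) = 3.91 + 2×2.32×√(1+1.0²) = 10.47 m
R = A/P = 14.45/10.47 = 1.380 m
Q = (1/n)·A·R^(2/3)·S^(1/2) = (1/0.039) × 14.45 × 1.380^(2/3) × 0.0013^(1/2) = 16.56 m³/s

16.6 m³/s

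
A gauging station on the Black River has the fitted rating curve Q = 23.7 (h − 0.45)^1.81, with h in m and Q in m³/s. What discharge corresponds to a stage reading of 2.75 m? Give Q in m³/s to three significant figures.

107 m³/s

Q = 23.7 × (2.75 − 0.45)^1.81 = 23.7 × 2.3^1.81 = 107.0 m³/s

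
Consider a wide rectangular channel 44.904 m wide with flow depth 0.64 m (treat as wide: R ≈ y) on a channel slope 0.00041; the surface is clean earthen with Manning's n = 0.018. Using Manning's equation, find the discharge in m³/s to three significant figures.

A = b·y = 44.904 × 0.64 = 28.74 m²
Wide channel: R ≈ y = 0.64 m
Q = (1/n)·A·R^(2/3)·S^(1/2) = (1/0.018) × 28.74 × 0.6400^(2/3) × 0.00041^(1/2) = 24.01 m³/s

24.0 m³/s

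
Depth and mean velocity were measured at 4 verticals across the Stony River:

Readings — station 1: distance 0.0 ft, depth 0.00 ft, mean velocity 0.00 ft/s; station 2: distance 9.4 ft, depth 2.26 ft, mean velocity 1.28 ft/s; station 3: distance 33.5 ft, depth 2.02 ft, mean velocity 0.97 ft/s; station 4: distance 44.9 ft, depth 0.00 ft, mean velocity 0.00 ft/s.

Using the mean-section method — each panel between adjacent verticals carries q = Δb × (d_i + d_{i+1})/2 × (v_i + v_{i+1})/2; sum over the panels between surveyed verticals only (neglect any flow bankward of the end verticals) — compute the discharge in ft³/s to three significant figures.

Panel 1-2: Δb = 9.4 ft, d̄ = (0.00+2.26)/2 = 1.13, v̄ = (0.00+1.28)/2 = 0.64 → q = 9.4×1.13×0.64 = 6.798 ft³/s
Panel 2-3: Δb = 24.1 ft, d̄ = (2.26+2.02)/2 = 2.14, v̄ = (1.28+0.97)/2 = 1.125 → q = 24.1×2.14×1.125 = 58.02 ft³/s
Panel 3-4: Δb = 11.4 ft, d̄ = (2.02+0.00)/2 = 1.01, v̄ = (0.97+0.00)/2 = 0.485 → q = 11.4×1.01×0.485 = 5.584 ft³/s
Q = Σ q = 70.40 ft³/s

70.4 ft³/s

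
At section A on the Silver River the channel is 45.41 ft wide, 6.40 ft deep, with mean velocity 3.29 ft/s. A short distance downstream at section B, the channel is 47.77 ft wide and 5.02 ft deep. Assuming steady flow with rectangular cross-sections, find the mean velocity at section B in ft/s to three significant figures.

Q = A₁V₁ = (45.41×6.40) × 3.29 = 956.2 ft³/s
A₂ = 47.77 × 5.02 = 239.8 ft²
V₂ = Q/A₂ = 956.2/239.8 = 3.987 ft/s

3.99 ft/s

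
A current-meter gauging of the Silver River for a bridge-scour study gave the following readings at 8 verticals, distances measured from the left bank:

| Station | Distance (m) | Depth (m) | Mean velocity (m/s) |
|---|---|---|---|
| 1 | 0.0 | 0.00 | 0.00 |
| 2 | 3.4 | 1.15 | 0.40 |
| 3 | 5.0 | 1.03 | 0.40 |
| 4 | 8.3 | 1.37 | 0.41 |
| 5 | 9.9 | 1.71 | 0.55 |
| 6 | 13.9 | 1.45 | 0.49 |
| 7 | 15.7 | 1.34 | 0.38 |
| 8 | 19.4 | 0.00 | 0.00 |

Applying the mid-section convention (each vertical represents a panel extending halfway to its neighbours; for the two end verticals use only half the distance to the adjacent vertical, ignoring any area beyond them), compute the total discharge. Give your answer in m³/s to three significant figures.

w_2 = (5.0 − 0.0)/2 = 2.5 m; q_2 = 0.40 × 1.15 × 2.5 = 1.150 m³/s
w_3 = (8.3 − 3.4)/2 = 2.45 m; q_3 = 0.40 × 1.03 × 2.45 = 1.009 m³/s
w_4 = (9.9 − 5.0)/2 = 2.45 m; q_4 = 0.41 × 1.37 × 2.45 = 1.376 m³/s
w_5 = (13.9 − 8.3)/2 = 2.8 m; q_5 = 0.55 × 1.71 × 2.8 = 2.633 m³/s
w_6 = (15.7 − 9.9)/2 = 2.9 m; q_6 = 0.49 × 1.45 × 2.9 = 2.060 m³/s
w_7 = (19.4 − 13.9)/2 = 2.75 m; q_7 = 0.38 × 1.34 × 2.75 = 1.400 m³/s
Stations 1, 8 contribute zero (depth or velocity is 0).
Q = Σ qᵢ = 9.630 m³/s

9.63 m³/s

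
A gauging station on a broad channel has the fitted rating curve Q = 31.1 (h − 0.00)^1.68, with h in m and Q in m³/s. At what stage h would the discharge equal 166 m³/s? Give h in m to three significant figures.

h − h₀ = (Q/C)^(1/b) = (166/31.1)^(1/1.68) = 2.710 m
h = 0.00 + 2.710 = 2.710 m

2.71 m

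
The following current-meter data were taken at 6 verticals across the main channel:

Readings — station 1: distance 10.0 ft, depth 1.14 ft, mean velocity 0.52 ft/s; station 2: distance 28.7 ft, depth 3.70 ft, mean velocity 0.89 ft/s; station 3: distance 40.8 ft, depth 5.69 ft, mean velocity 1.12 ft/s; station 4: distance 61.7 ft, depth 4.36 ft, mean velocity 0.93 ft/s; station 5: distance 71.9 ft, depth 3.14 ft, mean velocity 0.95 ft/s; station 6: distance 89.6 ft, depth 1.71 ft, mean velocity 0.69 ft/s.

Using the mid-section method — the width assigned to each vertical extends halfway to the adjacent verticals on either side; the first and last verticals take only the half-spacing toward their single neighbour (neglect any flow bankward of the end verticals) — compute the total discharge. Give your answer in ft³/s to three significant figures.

277 ft³/s

w_1 = (28.7 − 10.0)/2 = 9.35 ft; q_1 = 0.52 × 1.14 × 9.35 = 5.543 ft³/s
w_2 = (40.8 − 10.0)/2 = 15.4 ft; q_2 = 0.89 × 3.70 × 15.4 = 50.71 ft³/s
w_3 = (61.7 − 28.7)/2 = 16.5 ft; q_3 = 1.12 × 5.69 × 16.5 = 105.2 ft³/s
w_4 = (71.9 − 40.8)/2 = 15.55 ft; q_4 = 0.93 × 4.36 × 15.55 = 63.05 ft³/s
w_5 = (89.6 − 61.7)/2 = 13.95 ft; q_5 = 0.95 × 3.14 × 13.95 = 41.61 ft³/s
w_6 = (89.6 − 71.9)/2 = 8.85 ft; q_6 = 0.69 × 1.71 × 8.85 = 10.44 ft³/s
Q = Σ qᵢ = 276.5 ft³/s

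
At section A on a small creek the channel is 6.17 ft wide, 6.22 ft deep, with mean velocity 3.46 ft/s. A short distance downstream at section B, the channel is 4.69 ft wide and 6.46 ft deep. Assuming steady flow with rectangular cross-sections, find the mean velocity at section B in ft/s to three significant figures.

Q = A₁V₁ = (6.17×6.22) × 3.46 = 132.8 ft³/s
A₂ = 4.69 × 6.46 = 30.30 ft²
V₂ = Q/A₂ = 132.8/30.30 = 4.383 ft/s

4.38 ft/s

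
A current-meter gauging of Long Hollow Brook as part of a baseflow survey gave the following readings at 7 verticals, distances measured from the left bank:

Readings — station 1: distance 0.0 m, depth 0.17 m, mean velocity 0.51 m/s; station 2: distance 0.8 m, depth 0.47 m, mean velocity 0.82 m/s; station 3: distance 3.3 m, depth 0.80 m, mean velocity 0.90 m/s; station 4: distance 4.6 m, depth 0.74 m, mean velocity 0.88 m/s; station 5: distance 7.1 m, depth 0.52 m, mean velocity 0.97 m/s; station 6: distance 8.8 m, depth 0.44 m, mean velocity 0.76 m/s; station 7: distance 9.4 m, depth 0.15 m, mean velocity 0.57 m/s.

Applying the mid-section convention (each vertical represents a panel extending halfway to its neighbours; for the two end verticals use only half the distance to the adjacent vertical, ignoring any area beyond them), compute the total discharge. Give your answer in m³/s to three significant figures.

w_1 = (0.8 − 0.0)/2 = 0.4 m; q_1 = 0.51 × 0.17 × 0.4 = 0.03468 m³/s
w_2 = (3.3 − 0.0)/2 = 1.65 m; q_2 = 0.82 × 0.47 × 1.65 = 0.6359 m³/s
w_3 = (4.6 − 0.8)/2 = 1.9 m; q_3 = 0.90 × 0.80 × 1.9 = 1.368 m³/s
w_4 = (7.1 − 3.3)/2 = 1.9 m; q_4 = 0.88 × 0.74 × 1.9 = 1.237 m³/s
w_5 = (8.8 − 4.6)/2 = 2.1 m; q_5 = 0.97 × 0.52 × 2.1 = 1.059 m³/s
w_6 = (9.4 − 7.1)/2 = 1.15 m; q_6 = 0.76 × 0.44 × 1.15 = 0.3846 m³/s
w_7 = (9.4 − 8.8)/2 = 0.3 m; q_7 = 0.57 × 0.15 × 0.3 = 0.02565 m³/s
Q = Σ qᵢ = 4.745 m³/s

4.75 m³/s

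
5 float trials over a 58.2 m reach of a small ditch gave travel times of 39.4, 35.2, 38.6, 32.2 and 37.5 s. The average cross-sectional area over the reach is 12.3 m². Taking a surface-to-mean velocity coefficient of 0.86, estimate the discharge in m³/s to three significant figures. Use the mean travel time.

16.8 m³/s

t̄ = (39.4 + 35.2 + 38.6 + 32.2 + 37.5) / 5 = 36.58 s
v_surface = L / t̄ = 58.2 / 36.58 = 1.591 m/s
v_mean = 0.86 × 1.591 = 1.368 m/s
Q = A × v_mean = 12.3 × 1.368 = 16.83 m³/s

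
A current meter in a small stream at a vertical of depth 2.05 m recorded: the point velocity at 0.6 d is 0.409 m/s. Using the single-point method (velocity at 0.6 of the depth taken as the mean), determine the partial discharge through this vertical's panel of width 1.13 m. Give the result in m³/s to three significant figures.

0.947 m³/s

v̄ = v₀.₆ = 0.409 m/s
q = v̄ × d × w = 0.4090 × 2.05 × 1.13 = 0.9474 m³/s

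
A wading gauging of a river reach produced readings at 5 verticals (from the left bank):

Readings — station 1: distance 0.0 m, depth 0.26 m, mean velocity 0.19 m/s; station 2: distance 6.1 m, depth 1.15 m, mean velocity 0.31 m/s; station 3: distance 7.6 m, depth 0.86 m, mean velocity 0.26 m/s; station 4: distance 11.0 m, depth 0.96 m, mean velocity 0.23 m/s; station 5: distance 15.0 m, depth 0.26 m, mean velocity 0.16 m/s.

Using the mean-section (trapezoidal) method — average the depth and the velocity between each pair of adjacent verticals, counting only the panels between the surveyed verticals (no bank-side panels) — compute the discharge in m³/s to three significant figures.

Panel 1-2: Δb = 6.1 m, d̄ = (0.26+1.15)/2 = 0.705, v̄ = (0.19+0.31)/2 = 0.25 → q = 6.1×0.705×0.25 = 1.075 m³/s
Panel 2-3: Δb = 1.5 m, d̄ = (1.15+0.86)/2 = 1.005, v̄ = (0.31+0.26)/2 = 0.285 → q = 1.5×1.005×0.285 = 0.4296 m³/s
Panel 3-4: Δb = 3.4 m, d̄ = (0.86+0.96)/2 = 0.91, v̄ = (0.26+0.23)/2 = 0.245 → q = 3.4×0.91×0.245 = 0.7580 m³/s
Panel 4-5: Δb = 4 m, d̄ = (0.96+0.26)/2 = 0.61, v̄ = (0.23+0.16)/2 = 0.195 → q = 4×0.61×0.195 = 0.4758 m³/s
Q = Σ q = 2.739 m³/s

2.74 m³/s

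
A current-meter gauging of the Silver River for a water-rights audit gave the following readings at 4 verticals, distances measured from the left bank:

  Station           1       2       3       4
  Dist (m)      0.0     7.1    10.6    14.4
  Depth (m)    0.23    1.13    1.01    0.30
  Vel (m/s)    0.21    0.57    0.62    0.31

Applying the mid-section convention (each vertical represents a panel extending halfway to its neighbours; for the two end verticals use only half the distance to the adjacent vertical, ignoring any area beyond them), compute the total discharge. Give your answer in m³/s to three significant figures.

6.05 m³/s

w_1 = (7.1 − 0.0)/2 = 3.55 m; q_1 = 0.21 × 0.23 × 3.55 = 0.1715 m³/s
w_2 = (10.6 − 0.0)/2 = 5.3 m; q_2 = 0.57 × 1.13 × 5.3 = 3.414 m³/s
w_3 = (14.4 − 7.1)/2 = 3.65 m; q_3 = 0.62 × 1.01 × 3.65 = 2.286 m³/s
w_4 = (14.4 − 10.6)/2 = 1.9 m; q_4 = 0.31 × 0.30 × 1.9 = 0.1767 m³/s
Q = Σ qᵢ = 6.048 m³/s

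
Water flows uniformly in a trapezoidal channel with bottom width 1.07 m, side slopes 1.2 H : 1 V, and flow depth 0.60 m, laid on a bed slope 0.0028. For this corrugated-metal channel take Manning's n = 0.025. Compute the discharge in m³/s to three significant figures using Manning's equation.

1.16 m³/s

A = (b + z·y)·y = (1.07 + 1.2×0.60)×0.60 = 1.074 m²
P = b + 2y√(1+z²) = 1.07 + 2×0.60×√(1+1.2²) = 2.944 m
R = A/P = 1.074/2.944 = 0.3648 m
Q = (1/n)·A·R^(2/3)·S^(1/2) = (1/0.025) × 1.074 × 0.3648^(2/3) × 0.0028^(1/2) = 1.160 m³/s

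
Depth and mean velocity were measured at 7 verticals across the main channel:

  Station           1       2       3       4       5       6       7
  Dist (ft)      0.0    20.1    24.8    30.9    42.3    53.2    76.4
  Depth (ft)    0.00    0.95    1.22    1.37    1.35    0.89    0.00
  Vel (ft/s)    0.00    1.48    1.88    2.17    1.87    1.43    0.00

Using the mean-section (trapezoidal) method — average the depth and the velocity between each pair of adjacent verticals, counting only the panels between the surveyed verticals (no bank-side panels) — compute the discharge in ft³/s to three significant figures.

Panel 1-2: Δb = 20.1 ft, d̄ = (0.00+0.95)/2 = 0.475, v̄ = (0.00+1.48)/2 = 0.74 → q = 20.1×0.475×0.74 = 7.065 ft³/s
Panel 2-3: Δb = 4.7 ft, d̄ = (0.95+1.22)/2 = 1.085, v̄ = (1.48+1.88)/2 = 1.68 → q = 4.7×1.085×1.68 = 8.567 ft³/s
Panel 3-4: Δb = 6.1 ft, d̄ = (1.22+1.37)/2 = 1.295, v̄ = (1.88+2.17)/2 = 2.025 → q = 6.1×1.295×2.025 = 16.00 ft³/s
Panel 4-5: Δb = 11.4 ft, d̄ = (1.37+1.35)/2 = 1.36, v̄ = (2.17+1.87)/2 = 2.02 → q = 11.4×1.36×2.02 = 31.32 ft³/s
Panel 5-6: Δb = 10.9 ft, d̄ = (1.35+0.89)/2 = 1.12, v̄ = (1.87+1.43)/2 = 1.65 → q = 10.9×1.12×1.65 = 20.14 ft³/s
Panel 6-7: Δb = 23.2 ft, d̄ = (0.89+0.00)/2 = 0.445, v̄ = (1.43+0.00)/2 = 0.715 → q = 23.2×0.445×0.715 = 7.382 ft³/s
Q = Σ q = 90.47 ft³/s

90.5 ft³/s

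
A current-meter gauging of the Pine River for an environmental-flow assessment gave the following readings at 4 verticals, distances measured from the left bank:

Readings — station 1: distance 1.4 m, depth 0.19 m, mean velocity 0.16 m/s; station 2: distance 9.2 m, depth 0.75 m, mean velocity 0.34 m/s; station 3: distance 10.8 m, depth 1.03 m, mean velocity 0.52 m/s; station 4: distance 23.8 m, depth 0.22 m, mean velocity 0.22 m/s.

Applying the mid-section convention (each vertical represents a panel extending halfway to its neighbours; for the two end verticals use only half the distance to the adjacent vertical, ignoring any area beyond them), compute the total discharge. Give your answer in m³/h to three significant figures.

w_1 = (9.2 − 1.4)/2 = 3.9 m; q_1 = 0.16 × 0.19 × 3.9 = 0.1186 m³/s
w_2 = (10.8 − 1.4)/2 = 4.7 m; q_2 = 0.34 × 0.75 × 4.7 = 1.199 m³/s
w_3 = (23.8 − 9.2)/2 = 7.3 m; q_3 = 0.52 × 1.03 × 7.3 = 3.910 m³/s
w_4 = (23.8 − 10.8)/2 = 6.5 m; q_4 = 0.22 × 0.22 × 6.5 = 0.3146 m³/s
Q = Σ qᵢ = 5.542 m³/s
= 5.542 × 3600 = 19950 m³/h

19900 m³/h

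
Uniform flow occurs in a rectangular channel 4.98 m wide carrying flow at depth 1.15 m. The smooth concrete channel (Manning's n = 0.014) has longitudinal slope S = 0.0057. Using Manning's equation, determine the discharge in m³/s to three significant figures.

A = b·y = 4.98 × 1.15 = 5.727 m²
P = b + 2y = 4.98 + 2×1.15 = 7.280 m
R = A/P = 5.727/7.280 = 0.7867 m
Q = (1/n)·A·R^(2/3)·S^(1/2) = (1/0.014) × 5.727 × 0.7867^(2/3) × 0.0057^(1/2) = 26.32 m³/s

26.3 m³/s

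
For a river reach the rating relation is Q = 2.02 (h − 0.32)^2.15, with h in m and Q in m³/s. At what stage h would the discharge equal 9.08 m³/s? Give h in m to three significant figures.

2.33 m

h − h₀ = (Q/C)^(1/b) = (9.08/2.02)^(1/2.15) = 2.012 m
h = 0.32 + 2.012 = 2.332 m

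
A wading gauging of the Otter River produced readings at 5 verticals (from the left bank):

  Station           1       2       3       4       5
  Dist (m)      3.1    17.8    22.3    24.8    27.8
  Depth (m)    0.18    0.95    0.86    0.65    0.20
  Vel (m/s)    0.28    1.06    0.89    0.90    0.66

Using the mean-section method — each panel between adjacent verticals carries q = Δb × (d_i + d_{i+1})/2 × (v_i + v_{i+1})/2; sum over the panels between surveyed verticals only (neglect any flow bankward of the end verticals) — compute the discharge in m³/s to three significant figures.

Panel 1-2: Δb = 14.7 m, d̄ = (0.18+0.95)/2 = 0.565, v̄ = (0.28+1.06)/2 = 0.67 → q = 14.7×0.565×0.67 = 5.565 m³/s
Panel 2-3: Δb = 4.5 m, d̄ = (0.95+0.86)/2 = 0.905, v̄ = (1.06+0.89)/2 = 0.975 → q = 4.5×0.905×0.975 = 3.971 m³/s
Panel 3-4: Δb = 2.5 m, d̄ = (0.86+0.65)/2 = 0.755, v̄ = (0.89+0.90)/2 = 0.895 → q = 2.5×0.755×0.895 = 1.689 m³/s
Panel 4-5: Δb = 3 m, d̄ = (0.65+0.20)/2 = 0.425, v̄ = (0.90+0.66)/2 = 0.78 → q = 3×0.425×0.78 = 0.9945 m³/s
Q = Σ q = 12.22 m³/s

12.2 m³/s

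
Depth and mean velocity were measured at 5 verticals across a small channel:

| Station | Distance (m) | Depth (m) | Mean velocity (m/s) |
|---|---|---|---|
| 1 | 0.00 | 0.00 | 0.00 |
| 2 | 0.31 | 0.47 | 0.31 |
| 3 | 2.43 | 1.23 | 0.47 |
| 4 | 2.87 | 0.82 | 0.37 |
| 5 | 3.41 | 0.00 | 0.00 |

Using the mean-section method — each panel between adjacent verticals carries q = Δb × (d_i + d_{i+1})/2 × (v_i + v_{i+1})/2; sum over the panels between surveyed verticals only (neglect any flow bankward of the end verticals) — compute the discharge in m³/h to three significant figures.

3400 m³/h

Panel 1-2: Δb = 0.31 m, d̄ = (0.00+0.47)/2 = 0.235, v̄ = (0.00+0.31)/2 = 0.155 → q = 0.31×0.235×0.155 = 0.01129 m³/s
Panel 2-3: Δb = 2.12 m, d̄ = (0.47+1.23)/2 = 0.85, v̄ = (0.31+0.47)/2 = 0.39 → q = 2.12×0.85×0.39 = 0.7028 m³/s
Panel 3-4: Δb = 0.44 m, d̄ = (1.23+0.82)/2 = 1.025, v̄ = (0.47+0.37)/2 = 0.42 → q = 0.44×1.025×0.42 = 0.1894 m³/s
Panel 4-5: Δb = 0.54 m, d̄ = (0.82+0.00)/2 = 0.41, v̄ = (0.37+0.00)/2 = 0.185 → q = 0.54×0.41×0.185 = 0.04096 m³/s
Q = Σ q = 0.9445 m³/s
= 0.9445 × 3600 = 3400 m³/h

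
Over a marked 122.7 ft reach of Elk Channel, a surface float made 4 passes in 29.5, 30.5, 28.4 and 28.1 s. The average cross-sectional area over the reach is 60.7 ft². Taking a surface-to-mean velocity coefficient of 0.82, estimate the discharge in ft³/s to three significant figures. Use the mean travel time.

t̄ = (29.5 + 30.5 + 28.4 + 28.1) / 4 = 29.125 s
v_surface = L / t̄ = 122.7 / 29.125 = 4.213 ft/s
v_mean = 0.82 × 4.213 = 3.455 ft/s
Q = A × v_mean = 60.7 × 3.455 = 209.7 ft³/s

210 ft³/s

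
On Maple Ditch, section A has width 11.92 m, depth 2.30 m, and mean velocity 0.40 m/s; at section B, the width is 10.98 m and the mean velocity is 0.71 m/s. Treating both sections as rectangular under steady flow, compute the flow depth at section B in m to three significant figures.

1.41 m

Q = A₁V₁ = (11.92×2.30) × 0.40 = 10.97 m³/s
d₂ = Q/(b₂ V₂) = 10.97/(10.98×0.71) = 1.407 m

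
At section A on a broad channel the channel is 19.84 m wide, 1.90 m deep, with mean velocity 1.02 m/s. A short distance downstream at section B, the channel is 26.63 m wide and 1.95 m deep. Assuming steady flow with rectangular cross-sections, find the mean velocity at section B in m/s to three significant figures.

Q = A₁V₁ = (19.84×1.90) × 1.02 = 38.45 m³/s
A₂ = 26.63 × 1.95 = 51.93 m²
V₂ = Q/A₂ = 38.45/51.93 = 0.7404 m/s

0.740 m/s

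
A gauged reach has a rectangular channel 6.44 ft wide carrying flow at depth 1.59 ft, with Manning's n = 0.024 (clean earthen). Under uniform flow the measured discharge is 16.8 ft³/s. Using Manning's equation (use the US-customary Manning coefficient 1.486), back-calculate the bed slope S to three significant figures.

A = b·y = 6.44 × 1.59 = 10.24 ft²
P = b + 2y = 6.44 + 2×1.59 = 9.620 ft
R = A/P = 10.24/9.620 = 1.064 ft
S = (Q·n / (1.486·A·R^(2/3)))² = (16.8×0.024 / (1.486×10.24×1.042))² = 0.0006461

0.000646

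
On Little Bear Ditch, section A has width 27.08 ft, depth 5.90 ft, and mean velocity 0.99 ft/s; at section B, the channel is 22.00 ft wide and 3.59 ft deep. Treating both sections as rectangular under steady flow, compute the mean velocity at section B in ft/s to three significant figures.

2.00 ft/s

Q = A₁V₁ = (27.08×5.90) × 0.99 = 158.2 ft³/s
A₂ = 22.00 × 3.59 = 78.98 ft²
V₂ = Q/A₂ = 158.2/78.98 = 2.003 ft/s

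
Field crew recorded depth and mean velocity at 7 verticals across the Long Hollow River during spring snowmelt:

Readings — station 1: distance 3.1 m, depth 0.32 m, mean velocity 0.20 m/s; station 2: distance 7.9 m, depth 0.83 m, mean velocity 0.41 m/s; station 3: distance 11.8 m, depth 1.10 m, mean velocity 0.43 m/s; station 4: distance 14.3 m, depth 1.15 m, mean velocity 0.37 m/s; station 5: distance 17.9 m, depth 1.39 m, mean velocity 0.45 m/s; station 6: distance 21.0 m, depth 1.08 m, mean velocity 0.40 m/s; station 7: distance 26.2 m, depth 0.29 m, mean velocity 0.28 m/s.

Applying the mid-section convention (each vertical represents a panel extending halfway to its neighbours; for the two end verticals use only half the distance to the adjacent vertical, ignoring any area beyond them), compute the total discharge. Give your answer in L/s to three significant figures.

w_1 = (7.9 − 3.1)/2 = 2.4 m; q_1 = 0.20 × 0.32 × 2.4 = 0.1536 m³/s
w_2 = (11.8 − 3.1)/2 = 4.35 m; q_2 = 0.41 × 0.83 × 4.35 = 1.480 m³/s
w_3 = (14.3 − 7.9)/2 = 3.2 m; q_3 = 0.43 × 1.10 × 3.2 = 1.514 m³/s
w_4 = (17.9 − 11.8)/2 = 3.05 m; q_4 = 0.37 × 1.15 × 3.05 = 1.298 m³/s
w_5 = (21.0 − 14.3)/2 = 3.35 m; q_5 = 0.45 × 1.39 × 3.35 = 2.095 m³/s
w_6 = (26.2 − 17.9)/2 = 4.15 m; q_6 = 0.40 × 1.08 × 4.15 = 1.793 m³/s
w_7 = (26.2 − 21.0)/2 = 2.6 m; q_7 = 0.28 × 0.29 × 2.6 = 0.2111 m³/s
Q = Σ qᵢ = 8.545 m³/s
= 8.545 × 1000 = 8545 L/s

8540 L/s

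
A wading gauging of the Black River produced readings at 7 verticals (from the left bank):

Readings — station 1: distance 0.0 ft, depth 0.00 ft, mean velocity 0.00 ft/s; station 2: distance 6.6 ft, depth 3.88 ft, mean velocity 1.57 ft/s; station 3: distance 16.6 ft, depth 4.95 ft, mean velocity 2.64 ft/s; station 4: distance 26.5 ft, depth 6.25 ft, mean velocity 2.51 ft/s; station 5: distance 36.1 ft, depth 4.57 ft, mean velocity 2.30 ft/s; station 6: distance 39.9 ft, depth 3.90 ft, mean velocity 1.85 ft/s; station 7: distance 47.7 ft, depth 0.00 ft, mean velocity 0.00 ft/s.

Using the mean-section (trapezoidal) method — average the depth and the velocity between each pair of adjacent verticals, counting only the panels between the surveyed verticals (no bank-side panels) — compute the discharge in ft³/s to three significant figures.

Panel 1-2: Δb = 6.6 ft, d̄ = (0.00+3.88)/2 = 1.94, v̄ = (0.00+1.57)/2 = 0.785 → q = 6.6×1.94×0.785 = 10.05 ft³/s
Panel 2-3: Δb = 10 ft, d̄ = (3.88+4.95)/2 = 4.415, v̄ = (1.57+2.64)/2 = 2.105 → q = 10×4.415×2.105 = 92.94 ft³/s
Panel 3-4: Δb = 9.9 ft, d̄ = (4.95+6.25)/2 = 5.6, v̄ = (2.64+2.51)/2 = 2.575 → q = 9.9×5.6×2.575 = 142.8 ft³/s
Panel 4-5: Δb = 9.6 ft, d̄ = (6.25+4.57)/2 = 5.41, v̄ = (2.51+2.30)/2 = 2.405 → q = 9.6×5.41×2.405 = 124.9 ft³/s
Panel 5-6: Δb = 3.8 ft, d̄ = (4.57+3.90)/2 = 4.235, v̄ = (2.30+1.85)/2 = 2.075 → q = 3.8×4.235×2.075 = 33.39 ft³/s
Panel 6-7: Δb = 7.8 ft, d̄ = (3.90+0.00)/2 = 1.95, v̄ = (1.85+0.00)/2 = 0.925 → q = 7.8×1.95×0.925 = 14.07 ft³/s
Q = Σ q = 418.1 ft³/s

418 ft³/s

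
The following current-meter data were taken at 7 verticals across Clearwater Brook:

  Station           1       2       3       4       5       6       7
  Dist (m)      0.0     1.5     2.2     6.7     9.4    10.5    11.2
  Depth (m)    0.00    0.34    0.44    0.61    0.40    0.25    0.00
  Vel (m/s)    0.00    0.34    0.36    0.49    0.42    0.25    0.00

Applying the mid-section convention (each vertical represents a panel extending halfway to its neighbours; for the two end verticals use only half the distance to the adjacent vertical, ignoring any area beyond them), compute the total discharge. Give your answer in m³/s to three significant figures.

w_2 = (2.2 − 0.0)/2 = 1.1 m; q_2 = 0.34 × 0.34 × 1.1 = 0.1272 m³/s
w_3 = (6.7 − 1.5)/2 = 2.6 m; q_3 = 0.36 × 0.44 × 2.6 = 0.4118 m³/s
w_4 = (9.4 − 2.2)/2 = 3.6 m; q_4 = 0.49 × 0.61 × 3.6 = 1.076 m³/s
w_5 = (10.5 − 6.7)/2 = 1.9 m; q_5 = 0.42 × 0.40 × 1.9 = 0.3192 m³/s
w_6 = (11.2 − 9.4)/2 = 0.9 m; q_6 = 0.25 × 0.25 × 0.9 = 0.05625 m³/s
Stations 1, 7 contribute zero (depth or velocity is 0).
Q = Σ qᵢ = 1.990 m³/s

1.99 m³/s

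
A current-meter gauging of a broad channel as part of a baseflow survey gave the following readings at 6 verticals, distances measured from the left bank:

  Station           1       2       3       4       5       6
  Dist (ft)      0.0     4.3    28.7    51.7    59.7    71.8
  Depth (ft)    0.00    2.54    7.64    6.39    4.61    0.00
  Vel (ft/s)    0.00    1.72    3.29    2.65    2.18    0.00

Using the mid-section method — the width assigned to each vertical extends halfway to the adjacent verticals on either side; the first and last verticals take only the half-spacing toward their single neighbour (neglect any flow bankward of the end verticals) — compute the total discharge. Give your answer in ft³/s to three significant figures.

w_2 = (28.7 − 0.0)/2 = 14.35 ft; q_2 = 1.72 × 2.54 × 14.35 = 62.69 ft³/s
w_3 = (51.7 − 4.3)/2 = 23.7 ft; q_3 = 3.29 × 7.64 × 23.7 = 595.7 ft³/s
w_4 = (59.7 − 28.7)/2 = 15.5 ft; q_4 = 2.65 × 6.39 × 15.5 = 262.5 ft³/s
w_5 = (71.8 − 51.7)/2 = 10.05 ft; q_5 = 2.18 × 4.61 × 10.05 = 101.0 ft³/s
Stations 1, 6 contribute zero (depth or velocity is 0).
Q = Σ qᵢ = 1022 ft³/s

1020 ft³/s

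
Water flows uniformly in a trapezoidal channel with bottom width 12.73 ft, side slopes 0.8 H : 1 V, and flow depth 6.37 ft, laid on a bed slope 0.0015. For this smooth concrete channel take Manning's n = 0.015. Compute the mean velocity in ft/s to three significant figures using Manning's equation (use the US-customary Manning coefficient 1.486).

A = (b + z·y)·y = (12.73 + 0.8×6.37)×6.37 = 113.6 ft²
P = b + 2y√(1+z²) = 12.73 + 2×6.37×√(1+0.8²) = 29.05 ft
R = A/P = 113.6/29.05 = 3.909 ft
Q = (1.486/n)·A·R^(2/3)·S^(1/2) = (1.486/0.015) × 113.6 × 3.909^(2/3) × 0.0015^(1/2) = 1081 ft³/s
V = Q/A = 1081/113.6 = 9.522 ft/s

9.52 ft/s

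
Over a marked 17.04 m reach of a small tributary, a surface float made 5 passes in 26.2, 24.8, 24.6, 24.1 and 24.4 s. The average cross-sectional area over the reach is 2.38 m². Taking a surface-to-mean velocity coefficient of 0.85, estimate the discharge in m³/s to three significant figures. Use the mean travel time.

1.39 m³/s

t̄ = (26.2 + 24.8 + 24.6 + 24.1 + 24.4) / 5 = 24.82 s
v_surface = L / t̄ = 17.04 / 24.82 = 0.6865 m/s
v_mean = 0.85 × 0.6865 = 0.5836 m/s
Q = A × v_mean = 2.38 × 0.5836 = 1.389 m³/s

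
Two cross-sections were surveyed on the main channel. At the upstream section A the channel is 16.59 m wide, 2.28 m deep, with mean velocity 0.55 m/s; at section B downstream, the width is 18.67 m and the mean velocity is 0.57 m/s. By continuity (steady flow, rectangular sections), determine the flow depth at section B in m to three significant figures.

Q = A₁V₁ = (16.59×2.28) × 0.55 = 20.80 m³/s
d₂ = Q/(b₂ V₂) = 20.80/(18.67×0.57) = 1.955 m

1.95 m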